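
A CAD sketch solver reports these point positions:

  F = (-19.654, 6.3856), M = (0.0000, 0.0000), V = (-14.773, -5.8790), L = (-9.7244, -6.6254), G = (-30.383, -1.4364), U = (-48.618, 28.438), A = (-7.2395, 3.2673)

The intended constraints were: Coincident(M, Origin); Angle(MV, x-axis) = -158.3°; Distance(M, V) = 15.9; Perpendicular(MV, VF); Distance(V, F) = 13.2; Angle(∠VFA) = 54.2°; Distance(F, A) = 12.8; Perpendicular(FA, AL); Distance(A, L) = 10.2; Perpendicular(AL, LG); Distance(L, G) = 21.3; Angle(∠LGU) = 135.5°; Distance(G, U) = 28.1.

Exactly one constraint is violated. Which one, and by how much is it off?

Distance(G, U) = 28.1 — off by 6.90.

M = (0.00, 0.00) ✓; MV at -158.3° ✓; |MV| = 15.90 ✓; ∠(MV, VF) = 90.00° ✓; |VF| = 13.20 ✓; ∠VFA = 54.20° ✓; |FA| = 12.80 ✓; ∠(FA, AL) = 90.00° ✓; |AL| = 10.20 ✓; ∠(AL, LG) = 90.00° ✓; |LG| = 21.30 ✓; ∠LGU = 135.5° ✓; |GU| = 35.00 ✗.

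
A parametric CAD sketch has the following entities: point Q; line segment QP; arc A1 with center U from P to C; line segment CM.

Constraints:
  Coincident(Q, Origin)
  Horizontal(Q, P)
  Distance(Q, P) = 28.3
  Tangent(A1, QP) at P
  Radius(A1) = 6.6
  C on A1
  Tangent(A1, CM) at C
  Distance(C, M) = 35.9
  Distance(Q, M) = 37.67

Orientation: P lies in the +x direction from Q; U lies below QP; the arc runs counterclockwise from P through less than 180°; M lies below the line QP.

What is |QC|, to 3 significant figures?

22.6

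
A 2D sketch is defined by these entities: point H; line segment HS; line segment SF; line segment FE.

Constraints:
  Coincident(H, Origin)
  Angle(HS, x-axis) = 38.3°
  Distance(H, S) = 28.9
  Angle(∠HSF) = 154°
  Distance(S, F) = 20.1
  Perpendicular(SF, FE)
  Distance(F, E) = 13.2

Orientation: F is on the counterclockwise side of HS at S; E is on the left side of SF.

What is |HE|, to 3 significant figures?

46.1

∠HSF = 154.0°, so SF runs at 38.3° + (180° − 154.0°) = 64.3° from the x-axis; with |SF| = 20.1, F = S + 20.1·(cos 64.3°, sin 64.3°) = (31.4, 36.0). The perpendicularity gives FE at right angles to SF; with |FE| = 13.2 on the left of SF, E = F + 13.2·(-0.901, 0.434) = (19.5, 41.7). Then |HE| = |E − H| = 46.1.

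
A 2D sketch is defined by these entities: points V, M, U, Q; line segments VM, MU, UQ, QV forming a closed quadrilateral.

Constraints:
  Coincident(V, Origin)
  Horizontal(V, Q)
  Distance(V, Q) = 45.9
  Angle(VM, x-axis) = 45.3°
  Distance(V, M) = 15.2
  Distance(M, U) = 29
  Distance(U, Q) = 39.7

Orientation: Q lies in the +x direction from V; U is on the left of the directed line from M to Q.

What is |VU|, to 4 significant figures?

44.03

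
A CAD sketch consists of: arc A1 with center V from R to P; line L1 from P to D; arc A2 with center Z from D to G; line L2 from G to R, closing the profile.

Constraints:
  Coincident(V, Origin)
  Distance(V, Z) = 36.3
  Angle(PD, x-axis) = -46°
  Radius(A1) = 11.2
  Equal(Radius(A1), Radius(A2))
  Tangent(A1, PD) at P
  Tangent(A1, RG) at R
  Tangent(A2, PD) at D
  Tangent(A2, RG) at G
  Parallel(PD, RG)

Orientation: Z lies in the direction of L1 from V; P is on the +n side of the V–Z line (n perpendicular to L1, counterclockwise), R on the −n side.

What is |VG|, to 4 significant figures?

37.99

The slot axis is L1's direction at -46.0°, so u = (cos -46.0°, sin -46.0°) = (0.6947, -0.7193) and n = (−sin -46.0°, cos -46.0°) = (0.7193, 0.6947). V is at the origin and Z lies 36.3 along u from V, so Z = 36.3·u = (25.22, -26.11). Tangency of A1 to both parallel lines with radius 11.2 puts P and R at V ± 11.2·n: P = (8.057, 7.780), R = (-8.057, -7.780). Equal radii place D and G the same way about Z: D = Z + 11.2·n = (33.27, -18.33), G = Z − 11.2·n = (17.16, -33.89). Then |VG| = |G − V| = 37.99.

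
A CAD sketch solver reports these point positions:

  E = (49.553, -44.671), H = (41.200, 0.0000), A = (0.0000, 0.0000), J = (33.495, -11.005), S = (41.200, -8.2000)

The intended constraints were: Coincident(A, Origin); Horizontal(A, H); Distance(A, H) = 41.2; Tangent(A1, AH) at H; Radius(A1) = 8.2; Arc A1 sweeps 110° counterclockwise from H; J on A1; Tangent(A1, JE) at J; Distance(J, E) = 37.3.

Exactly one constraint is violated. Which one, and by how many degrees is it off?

Tangent(A1, JE) at J — off by 5.50°.

A = (0.00, 0.00) ✓; A.y = 0.00, H.y = 0.00 ✓; |AH| = 41.20 ✓; ∠(SH, HA) = 90.00° ✓; |SH| = 8.200 ✓; bearing(S→J) − bearing(S→H) = 110.0° ✓; |SJ| = 8.200 ✓; ∠(SJ, JE) = 84.50° ✗; |JE| = 37.30 ✓.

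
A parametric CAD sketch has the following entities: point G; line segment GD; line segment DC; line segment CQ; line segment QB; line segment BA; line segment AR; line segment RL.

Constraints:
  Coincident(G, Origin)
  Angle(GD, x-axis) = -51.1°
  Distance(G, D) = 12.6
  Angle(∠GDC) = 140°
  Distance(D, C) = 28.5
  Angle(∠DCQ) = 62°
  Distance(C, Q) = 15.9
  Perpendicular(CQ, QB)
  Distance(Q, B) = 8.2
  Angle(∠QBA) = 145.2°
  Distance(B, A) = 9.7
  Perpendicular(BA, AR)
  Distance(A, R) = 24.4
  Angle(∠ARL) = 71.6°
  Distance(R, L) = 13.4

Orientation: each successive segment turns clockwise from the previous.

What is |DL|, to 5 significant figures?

33.314

G is at the origin; GD runs at -51.1° with length 12.6, so D = (7.9123, -9.8059). ∠GDC = 140.0° gives DC at -91.100° from the x-axis; with |DC| = 28.5, C = (7.3652, -38.301). ∠DCQ = 62.0° gives CQ at 150.90° from the x-axis; with |CQ| = 15.9, Q = (-6.5278, -30.568). The perpendicularity gives QB at right angles to CQ, so QB runs at 60.900°; with |QB| = 8.2, B = (-2.5398, -23.403). ∠QBA = 145.2° gives BA at 26.100° from the x-axis; with |BA| = 9.7, A = (6.1710, -19.136). BA ⟂ AR, so AR runs at -63.900°; with |AR| = 24.4, R = (16.906, -41.047). ∠ARL = 71.6° gives RL at -172.30° from the x-axis; with |RL| = 13.4, L = (3.6264, -42.843). Then |DL| = |L − D| = 33.314.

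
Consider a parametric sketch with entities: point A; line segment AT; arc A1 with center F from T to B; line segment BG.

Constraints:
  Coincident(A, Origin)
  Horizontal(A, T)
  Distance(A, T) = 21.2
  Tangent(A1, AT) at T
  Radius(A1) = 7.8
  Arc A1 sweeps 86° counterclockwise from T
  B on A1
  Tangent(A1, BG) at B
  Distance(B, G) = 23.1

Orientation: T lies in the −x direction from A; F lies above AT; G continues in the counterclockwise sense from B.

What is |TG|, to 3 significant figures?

31.7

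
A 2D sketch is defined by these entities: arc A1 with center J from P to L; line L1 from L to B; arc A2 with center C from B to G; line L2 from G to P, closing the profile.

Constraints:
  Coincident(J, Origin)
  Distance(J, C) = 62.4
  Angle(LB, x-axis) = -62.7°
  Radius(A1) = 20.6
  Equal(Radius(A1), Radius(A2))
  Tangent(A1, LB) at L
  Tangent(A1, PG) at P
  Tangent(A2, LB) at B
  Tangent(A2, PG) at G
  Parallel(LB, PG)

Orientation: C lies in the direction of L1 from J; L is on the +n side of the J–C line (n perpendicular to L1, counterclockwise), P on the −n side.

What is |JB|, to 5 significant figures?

65.712

Tangency of A1 to both parallel lines with radius 20.6 puts L and P at J ± 20.6·n: L = (18.306, 9.4482), P = (-18.306, -9.4482). Equal radii place B and G the same way about C: B = C + 20.6·n = (46.925, -46.002), G = C − 20.6·n = (10.314, -64.898). Then |JB| = |B − J| = 65.712.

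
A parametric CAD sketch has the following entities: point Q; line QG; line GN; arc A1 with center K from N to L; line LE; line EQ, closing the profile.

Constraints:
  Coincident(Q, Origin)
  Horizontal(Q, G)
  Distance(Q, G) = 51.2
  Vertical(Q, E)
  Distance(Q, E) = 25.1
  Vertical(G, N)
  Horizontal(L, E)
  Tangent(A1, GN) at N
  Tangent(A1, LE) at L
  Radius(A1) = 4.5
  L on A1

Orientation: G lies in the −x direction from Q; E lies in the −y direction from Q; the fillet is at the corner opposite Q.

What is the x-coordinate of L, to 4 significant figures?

-46.70

Q is at the origin; QG is horizontal with |QG| = 51.2 and G on the −x side, so G = (-51.20, 0.000). QE is vertical with |QE| = 25.1 and E on the −y side, so E = (0.000, -25.10). The virtual corner opposite Q is at (-51.20, -25.10). Since A1 is tangent to GN there, KN ⟂ GN and tangency of A1 to LE means the radius KL is perpendicular to LE, with radius 4.5, so the center K sits 4.5 in from both sides at K = (-46.70, -20.60). That places the tangent points at N = (-51.20, -20.60) on GN and L = (-46.70, -25.10) on LE. So L.x = -46.70.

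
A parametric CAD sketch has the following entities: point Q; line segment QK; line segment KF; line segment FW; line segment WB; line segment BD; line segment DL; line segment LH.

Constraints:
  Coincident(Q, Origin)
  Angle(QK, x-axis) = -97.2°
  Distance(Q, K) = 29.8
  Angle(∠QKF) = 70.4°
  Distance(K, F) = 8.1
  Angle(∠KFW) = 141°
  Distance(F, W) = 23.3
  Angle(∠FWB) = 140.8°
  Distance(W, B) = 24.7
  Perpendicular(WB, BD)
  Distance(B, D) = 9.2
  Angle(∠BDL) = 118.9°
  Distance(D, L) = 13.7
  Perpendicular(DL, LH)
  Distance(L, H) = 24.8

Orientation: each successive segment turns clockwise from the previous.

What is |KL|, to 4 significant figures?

33.13

WB ⟂ BD, so BD runs at -15.00°; with |BD| = 9.2, D = (-5.237, 16.82). ∠BDL = 118.9° gives DL at -76.10° from the x-axis; with |DL| = 13.7, L = (-1.946, 3.518). Then |KL| = |L − K| = 33.13.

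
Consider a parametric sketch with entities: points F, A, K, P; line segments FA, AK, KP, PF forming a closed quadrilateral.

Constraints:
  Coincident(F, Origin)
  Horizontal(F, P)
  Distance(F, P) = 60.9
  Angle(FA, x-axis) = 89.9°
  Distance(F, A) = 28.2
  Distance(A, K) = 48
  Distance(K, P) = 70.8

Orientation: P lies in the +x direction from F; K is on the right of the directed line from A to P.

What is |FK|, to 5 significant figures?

20.559

Checks: |AK| = 48.00 ✓; |KP| = 70.80 ✓.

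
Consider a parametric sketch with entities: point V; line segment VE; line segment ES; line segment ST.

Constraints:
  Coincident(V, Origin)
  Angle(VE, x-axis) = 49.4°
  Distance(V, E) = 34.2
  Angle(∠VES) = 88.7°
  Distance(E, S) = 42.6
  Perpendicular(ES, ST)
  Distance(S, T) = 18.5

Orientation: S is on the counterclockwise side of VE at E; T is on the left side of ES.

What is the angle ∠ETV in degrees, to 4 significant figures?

44.04°

V is at the origin; VE runs at 49.4° with length 34.2, so E = 34.2·(cos 49.4°, sin 49.4°) = (22.26, 25.97). ∠VES = 88.7°, so ES runs at 49.4° + (180° − 88.7°) = 140.7° from the x-axis; with |ES| = 42.6, S = E + 42.6·(cos 140.7°, sin 140.7°) = (-10.71, 52.95). ES ⟂ ST; with |ST| = 18.5 on the left of ES, T = S + 18.5·(-0.6334, -0.7738) = (-22.43, 38.63). Then cos ∠ETV = TE·TV / (|TE||TV|), giving 44.04°.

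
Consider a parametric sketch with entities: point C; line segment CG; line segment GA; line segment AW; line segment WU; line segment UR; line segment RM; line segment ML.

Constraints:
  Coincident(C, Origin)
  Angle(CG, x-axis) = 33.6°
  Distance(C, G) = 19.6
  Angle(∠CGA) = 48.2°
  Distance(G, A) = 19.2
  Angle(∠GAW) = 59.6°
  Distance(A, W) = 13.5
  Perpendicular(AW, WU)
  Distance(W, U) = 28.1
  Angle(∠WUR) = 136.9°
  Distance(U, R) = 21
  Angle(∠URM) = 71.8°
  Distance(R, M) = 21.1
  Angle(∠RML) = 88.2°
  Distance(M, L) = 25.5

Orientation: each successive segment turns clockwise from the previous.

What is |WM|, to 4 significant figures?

34.94

C is at the origin; CG runs at 33.6° with length 19.6, so G = (16.33, 10.85). ∠CGA = 48.2° gives GA at -98.20° from the x-axis; with |GA| = 19.2, A = (13.59, -8.157). ∠GAW = 59.6° gives AW at 141.4° from the x-axis; with |AW| = 13.5, W = (3.036, 0.2651). AW is perpendicular to WU, so WU runs at 51.40°; with |WU| = 28.1, U = (20.57, 22.23). ∠WUR = 136.9° gives UR at 8.300° from the x-axis; with |UR| = 21.0, R = (41.35, 25.26). ∠URM = 71.8° gives RM at -99.90° from the x-axis; with |RM| = 21.1, M = (37.72, 4.472). Then |WM| = |M − W| = 34.94.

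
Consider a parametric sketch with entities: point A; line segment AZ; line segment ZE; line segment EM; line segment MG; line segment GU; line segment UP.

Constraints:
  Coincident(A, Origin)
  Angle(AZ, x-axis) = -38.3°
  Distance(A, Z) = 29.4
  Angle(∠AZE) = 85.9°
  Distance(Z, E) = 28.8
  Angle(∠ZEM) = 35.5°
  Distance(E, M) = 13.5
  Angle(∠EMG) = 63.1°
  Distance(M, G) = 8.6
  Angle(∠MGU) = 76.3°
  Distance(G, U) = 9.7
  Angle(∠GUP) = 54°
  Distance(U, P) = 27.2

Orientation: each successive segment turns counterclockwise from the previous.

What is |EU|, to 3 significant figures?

2.62

A is at the origin; AZ runs at -38.3° with length 29.4, so Z = (23.1, -18.2). ∠AZE = 85.9° gives ZE at 55.8° from the x-axis; with |ZE| = 28.8, E = (39.3, 5.60). ∠ZEM = 35.5° gives EM at -160° from the x-axis; with |EM| = 13.5, M = (26.6, 0.915). ∠EMG = 63.1° gives MG at -42.8° from the x-axis; with |MG| = 8.6, G = (32.9, -4.93). ∠MGU = 76.3° gives GU at 60.9° from the x-axis; with |GU| = 9.7, U = (37.6, 3.55). Then |EU| = |U − E| = 2.62.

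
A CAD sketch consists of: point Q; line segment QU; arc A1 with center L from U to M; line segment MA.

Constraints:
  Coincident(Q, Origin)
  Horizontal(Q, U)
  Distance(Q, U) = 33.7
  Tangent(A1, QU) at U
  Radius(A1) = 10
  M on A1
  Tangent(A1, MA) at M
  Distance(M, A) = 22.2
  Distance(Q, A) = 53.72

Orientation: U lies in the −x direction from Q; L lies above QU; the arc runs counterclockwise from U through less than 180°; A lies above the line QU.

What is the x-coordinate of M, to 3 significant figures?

-26.7

Q is at the origin; Q and U share the same y with |QU| = 33.7 and U on the −x side, so U = (-33.7, 0.00). A1 meets QU tangentially, so LU is at right angles to QU, so L = U + (0, 10) = (-33.7, 10.0). Since LM ⟂ MA (tangency), |LA| = √(10.0² + 22.2²) = 24.3 regardless of where M sits on A1. So A lies on both circle(Q, 53.72) and circle(L, 24.3); the above-QU intersection is A = (-42.7, 32.6). M is the foot of the tangent from A: M = (-26.7, 17.2).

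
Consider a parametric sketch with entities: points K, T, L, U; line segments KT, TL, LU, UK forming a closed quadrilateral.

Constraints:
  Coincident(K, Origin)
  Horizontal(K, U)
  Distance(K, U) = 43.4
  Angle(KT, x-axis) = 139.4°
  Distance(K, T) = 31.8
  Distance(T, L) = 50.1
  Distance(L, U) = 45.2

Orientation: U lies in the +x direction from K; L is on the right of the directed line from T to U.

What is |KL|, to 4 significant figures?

21.41

K is at the origin; KU is horizontal with |KU| = 43.4 and U in +x, so U = (43.4, 0). KT runs at 139.4° with |KT| = 31.8, so T = (-24.14, 20.69). L is determined by |TL| = 50.1 and |LU| = 45.2 together: it lies at the intersection of circle(T, 50.1) and circle(U, 45.2). With |TU| = 70.64, the foot of the radical line on TU is 38.63 from T and the perpendicular offset is √(50.1² − 38.63²) = 31.91. Taking the right-of-TU solution: L = (3.441, -21.13).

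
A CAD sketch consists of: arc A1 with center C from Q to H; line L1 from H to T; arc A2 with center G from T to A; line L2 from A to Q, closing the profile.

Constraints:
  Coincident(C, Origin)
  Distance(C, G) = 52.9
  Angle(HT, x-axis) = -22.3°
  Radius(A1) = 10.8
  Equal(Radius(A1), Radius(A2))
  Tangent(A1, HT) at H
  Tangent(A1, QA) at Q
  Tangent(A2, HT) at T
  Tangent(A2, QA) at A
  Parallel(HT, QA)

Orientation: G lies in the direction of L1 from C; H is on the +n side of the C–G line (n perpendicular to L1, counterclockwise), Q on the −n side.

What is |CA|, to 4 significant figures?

53.99

The slot axis is L1's direction at -22.3°, so u = (cos -22.3°, sin -22.3°) = (0.9252, -0.3795) and n = (−sin -22.3°, cos -22.3°) = (0.3795, 0.9252). C is at the origin and G lies 52.9 along u from C, so G = 52.9·u = (48.94, -20.07). Tangency of A1 to both parallel lines with radius 10.8 puts H and Q at C ± 10.8·n: H = (4.098, 9.992), Q = (-4.098, -9.992). Equal radii place T and A the same way about G: T = G + 10.8·n = (53.04, -10.08), A = G − 10.8·n = (44.85, -30.07). Then |CA| = |A − C| = 53.99.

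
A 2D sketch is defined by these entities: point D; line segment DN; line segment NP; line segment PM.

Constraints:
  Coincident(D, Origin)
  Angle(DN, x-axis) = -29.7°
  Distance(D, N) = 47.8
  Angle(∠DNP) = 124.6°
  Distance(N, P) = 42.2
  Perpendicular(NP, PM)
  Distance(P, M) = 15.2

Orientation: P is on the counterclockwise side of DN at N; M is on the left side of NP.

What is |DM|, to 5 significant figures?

73.427

∠DNP = 124.6°, so NP runs at -29.7° + (180° − 124.6°) = 25.700° from the x-axis; with |NP| = 42.2, P = N + 42.2·(cos 25.700°, sin 25.700°) = (79.546, -5.3825). The perpendicularity gives PM at right angles to NP; with |PM| = 15.2 on the left of NP, M = P + 15.2·(-0.43366, 0.90108) = (72.954, 8.3139). Then |DM| = |M − D| = 73.427.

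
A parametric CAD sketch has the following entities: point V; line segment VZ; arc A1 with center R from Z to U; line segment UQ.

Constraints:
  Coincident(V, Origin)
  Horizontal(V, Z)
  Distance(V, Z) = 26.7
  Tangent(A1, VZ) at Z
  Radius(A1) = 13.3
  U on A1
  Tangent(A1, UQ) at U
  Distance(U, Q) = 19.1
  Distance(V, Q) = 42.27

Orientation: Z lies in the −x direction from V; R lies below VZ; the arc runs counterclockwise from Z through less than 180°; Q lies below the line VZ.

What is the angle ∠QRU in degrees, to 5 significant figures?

55.149°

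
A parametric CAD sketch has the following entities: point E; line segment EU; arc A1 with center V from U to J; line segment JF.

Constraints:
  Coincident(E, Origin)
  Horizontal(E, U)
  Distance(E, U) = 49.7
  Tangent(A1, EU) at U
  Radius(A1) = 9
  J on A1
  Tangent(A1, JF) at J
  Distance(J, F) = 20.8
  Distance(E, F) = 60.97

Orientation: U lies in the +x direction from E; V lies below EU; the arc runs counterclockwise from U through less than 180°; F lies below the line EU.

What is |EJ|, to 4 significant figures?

43.99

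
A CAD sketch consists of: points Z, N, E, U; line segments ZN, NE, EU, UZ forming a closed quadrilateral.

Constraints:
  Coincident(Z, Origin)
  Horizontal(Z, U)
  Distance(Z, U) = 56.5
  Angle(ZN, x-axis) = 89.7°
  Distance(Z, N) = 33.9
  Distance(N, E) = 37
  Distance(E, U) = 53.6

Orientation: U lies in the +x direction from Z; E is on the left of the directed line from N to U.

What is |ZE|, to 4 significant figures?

59.44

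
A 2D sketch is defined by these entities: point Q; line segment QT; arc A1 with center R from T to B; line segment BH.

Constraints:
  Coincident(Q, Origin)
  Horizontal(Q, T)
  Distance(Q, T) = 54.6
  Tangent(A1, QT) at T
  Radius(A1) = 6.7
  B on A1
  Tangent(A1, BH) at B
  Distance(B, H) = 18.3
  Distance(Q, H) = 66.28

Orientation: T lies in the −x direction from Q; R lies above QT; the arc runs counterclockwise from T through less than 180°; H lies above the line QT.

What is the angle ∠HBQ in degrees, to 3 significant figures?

143°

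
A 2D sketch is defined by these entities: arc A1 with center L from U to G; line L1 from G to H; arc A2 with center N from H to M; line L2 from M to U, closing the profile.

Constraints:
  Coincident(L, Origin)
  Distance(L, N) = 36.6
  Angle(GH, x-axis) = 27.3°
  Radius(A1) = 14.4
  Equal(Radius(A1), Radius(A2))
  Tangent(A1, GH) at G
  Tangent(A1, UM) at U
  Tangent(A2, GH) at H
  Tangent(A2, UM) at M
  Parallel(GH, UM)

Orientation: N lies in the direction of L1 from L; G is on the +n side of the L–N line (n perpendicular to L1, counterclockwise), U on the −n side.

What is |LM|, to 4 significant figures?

39.33

Tangency of A1 to both parallel lines with radius 14.4 puts G and U at L ± 14.4·n: G = (-6.605, 12.80), U = (6.605, -12.80). Equal radii place H and M the same way about N: H = N + 14.4·n = (25.92, 29.58), M = N − 14.4·n = (39.13, 3.990). Then |LM| = |M − L| = 39.33.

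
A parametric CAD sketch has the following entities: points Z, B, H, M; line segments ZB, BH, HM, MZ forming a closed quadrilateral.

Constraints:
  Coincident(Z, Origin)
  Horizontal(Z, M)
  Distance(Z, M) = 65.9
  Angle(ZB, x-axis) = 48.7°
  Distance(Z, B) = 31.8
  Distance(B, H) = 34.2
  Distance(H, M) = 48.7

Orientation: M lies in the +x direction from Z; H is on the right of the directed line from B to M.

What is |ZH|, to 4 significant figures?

20.93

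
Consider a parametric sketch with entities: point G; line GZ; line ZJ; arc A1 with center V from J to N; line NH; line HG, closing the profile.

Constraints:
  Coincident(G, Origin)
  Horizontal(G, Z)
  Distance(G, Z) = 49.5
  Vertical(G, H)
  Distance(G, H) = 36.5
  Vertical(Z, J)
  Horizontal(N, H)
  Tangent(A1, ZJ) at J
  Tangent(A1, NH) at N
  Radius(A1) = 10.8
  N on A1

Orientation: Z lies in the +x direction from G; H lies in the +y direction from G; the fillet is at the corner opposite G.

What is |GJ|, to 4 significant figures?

55.77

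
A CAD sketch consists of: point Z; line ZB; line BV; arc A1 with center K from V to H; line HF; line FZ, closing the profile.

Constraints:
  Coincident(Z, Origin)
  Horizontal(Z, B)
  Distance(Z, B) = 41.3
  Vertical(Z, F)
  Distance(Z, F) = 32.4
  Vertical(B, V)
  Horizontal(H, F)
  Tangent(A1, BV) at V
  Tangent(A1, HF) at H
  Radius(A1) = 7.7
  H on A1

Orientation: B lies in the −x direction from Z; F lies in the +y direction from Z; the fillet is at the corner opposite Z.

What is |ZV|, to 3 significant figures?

48.1

Z is at the origin; Z and B share the same y with |ZB| = 41.3 and B on the −x side, so B = (-41.3, 0.00). ZF is vertical with |ZF| = 32.4 and F on the +y side, so F = (0.00, 32.4). The virtual corner opposite Z is at (-41.3, 32.4). Since A1 is tangent to BV there, KV ⟂ BV and since A1 is tangent to HF there, KH ⟂ HF, with radius 7.7, so the center K sits 7.7 in from both sides at K = (-33.6, 24.7). That places the tangent points at V = (-41.3, 24.7) on BV and H = (-33.6, 32.4) on HF. Then |ZV| = |V − Z| = 48.1.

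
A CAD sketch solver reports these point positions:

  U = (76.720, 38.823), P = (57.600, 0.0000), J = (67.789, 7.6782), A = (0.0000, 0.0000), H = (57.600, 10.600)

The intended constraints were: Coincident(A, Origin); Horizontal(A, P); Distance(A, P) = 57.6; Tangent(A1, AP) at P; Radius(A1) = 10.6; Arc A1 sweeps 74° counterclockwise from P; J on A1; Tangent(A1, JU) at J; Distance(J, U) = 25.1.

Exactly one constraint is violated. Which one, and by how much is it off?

Distance(J, U) = 25.1 — off by 7.30.

A = (0.00, 0.00) ✓; A.y = 0.00, P.y = 0.00 ✓; |AP| = 57.60 ✓; ∠(HP, PA) = 90.00° ✓; |HP| = 10.60 ✓; bearing(H→J) − bearing(H→P) = 74.00° ✓; |HJ| = 10.60 ✓; ∠(HJ, JU) = 90.00° ✓; |JU| = 32.40 ✗.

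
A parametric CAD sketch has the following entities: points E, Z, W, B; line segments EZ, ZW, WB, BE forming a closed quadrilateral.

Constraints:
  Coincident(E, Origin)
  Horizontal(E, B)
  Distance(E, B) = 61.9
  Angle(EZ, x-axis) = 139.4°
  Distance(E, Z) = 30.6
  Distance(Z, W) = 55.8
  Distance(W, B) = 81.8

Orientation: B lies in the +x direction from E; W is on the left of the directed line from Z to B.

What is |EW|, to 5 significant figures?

64.938

Checks: |ZW| = 55.80 ✓; |WB| = 81.80 ✓.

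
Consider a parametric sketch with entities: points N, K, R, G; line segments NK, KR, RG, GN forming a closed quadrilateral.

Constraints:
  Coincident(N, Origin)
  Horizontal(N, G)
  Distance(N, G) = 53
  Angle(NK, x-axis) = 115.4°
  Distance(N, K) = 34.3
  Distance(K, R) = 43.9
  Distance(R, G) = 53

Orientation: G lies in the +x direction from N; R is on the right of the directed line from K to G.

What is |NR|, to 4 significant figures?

10.07

Checks: |KR| = 43.90 ✓; |RG| = 53.00 ✓.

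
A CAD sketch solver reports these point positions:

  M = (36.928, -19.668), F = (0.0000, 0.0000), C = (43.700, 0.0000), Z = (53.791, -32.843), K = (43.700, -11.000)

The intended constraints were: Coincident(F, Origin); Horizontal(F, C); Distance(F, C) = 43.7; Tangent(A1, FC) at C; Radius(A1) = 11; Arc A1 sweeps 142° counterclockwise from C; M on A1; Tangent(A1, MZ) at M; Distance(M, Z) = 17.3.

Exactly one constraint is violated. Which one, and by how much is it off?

Distance(M, Z) = 17.3 — off by 4.10.

F = (0.00, 0.00) ✓; F.y = 0.00, C.y = 0.00 ✓; |FC| = 43.70 ✓; ∠(KC, CF) = 90.00° ✓; |KC| = 11.00 ✓; bearing(K→M) − bearing(K→C) = 142.0° ✓; |KM| = 11.00 ✓; ∠(KM, MZ) = 90.00° ✓; |MZ| = 21.40 ✗.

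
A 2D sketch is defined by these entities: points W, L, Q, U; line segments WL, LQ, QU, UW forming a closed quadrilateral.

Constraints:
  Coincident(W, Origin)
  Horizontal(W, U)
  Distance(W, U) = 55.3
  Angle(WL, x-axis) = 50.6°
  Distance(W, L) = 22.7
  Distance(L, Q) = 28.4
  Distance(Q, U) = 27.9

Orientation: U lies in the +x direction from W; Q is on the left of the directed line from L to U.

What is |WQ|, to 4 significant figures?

48.57

W is at the origin; WU is horizontal with |WU| = 55.3 and U in +x, so U = (55.3, 0). WL runs at 50.6° with |WL| = 22.7, so L = (14.41, 17.54). Q is determined by |LQ| = 28.4 and |QU| = 27.9 together: it lies at the intersection of circle(L, 28.4) and circle(U, 27.9). With |LU| = 44.50, the foot of the radical line on LU is 22.56 from L and the perpendicular offset is √(28.4² − 22.56²) = 17.25. Taking the left-of-LU solution: Q = (41.94, 24.50).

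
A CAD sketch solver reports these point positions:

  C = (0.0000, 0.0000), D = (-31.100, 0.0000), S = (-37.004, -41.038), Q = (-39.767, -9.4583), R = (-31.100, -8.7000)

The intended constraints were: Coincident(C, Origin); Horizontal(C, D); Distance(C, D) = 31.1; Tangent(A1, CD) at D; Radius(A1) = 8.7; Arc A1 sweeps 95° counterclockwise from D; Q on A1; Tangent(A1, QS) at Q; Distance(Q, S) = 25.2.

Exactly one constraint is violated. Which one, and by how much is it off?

Distance(Q, S) = 25.2 — off by 6.50.

C = (0.00, 0.00) ✓; C.y = 0.00, D.y = 0.00 ✓; |CD| = 31.10 ✓; ∠(RD, DC) = 90.00° ✓; |RD| = 8.700 ✓; bearing(R→Q) − bearing(R→D) = 95.00° ✓; |RQ| = 8.700 ✓; ∠(RQ, QS) = 90.00° ✓; |QS| = 31.70 ✗.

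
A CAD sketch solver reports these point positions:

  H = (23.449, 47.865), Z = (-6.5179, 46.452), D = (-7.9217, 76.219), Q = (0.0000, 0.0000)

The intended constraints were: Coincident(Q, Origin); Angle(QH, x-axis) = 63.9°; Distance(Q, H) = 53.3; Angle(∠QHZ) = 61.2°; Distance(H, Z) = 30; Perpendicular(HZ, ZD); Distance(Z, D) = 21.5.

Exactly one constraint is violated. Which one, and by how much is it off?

Distance(Z, D) = 21.5 — off by 8.30.

Q = (0.00, 0.00) ✓; QH at 63.90° ✓; |QH| = 53.30 ✓; ∠QHZ = 61.20° ✓; |HZ| = 30.00 ✓; ∠(HZ, ZD) = 90.00° ✓; |ZD| = 29.80 ✗.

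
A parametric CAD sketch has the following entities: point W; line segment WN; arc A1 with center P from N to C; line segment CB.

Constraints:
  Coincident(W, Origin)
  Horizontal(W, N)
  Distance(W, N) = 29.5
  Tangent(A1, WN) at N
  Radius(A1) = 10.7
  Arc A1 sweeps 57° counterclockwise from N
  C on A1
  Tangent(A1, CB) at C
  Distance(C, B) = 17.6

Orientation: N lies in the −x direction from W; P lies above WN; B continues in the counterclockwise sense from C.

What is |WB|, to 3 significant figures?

22.5

W is at the origin; W and N share the same y with |WN| = 29.5 and N on the −x side, so N = (-29.5, 0.00). Since A1 is tangent to WN there, PN ⟂ WN, so P = N + (0, 10.7) = (-29.5, 10.7). On A1, N sits at bearing -90° from P; a 57° counterclockwise sweep puts C at bearing -33°, so C = P + 10.7·(cos -33°, sin -33°) = (-20.5, 4.87). The tangent condition forces PC to be normal to CB, so CB runs along (−sin -33°, cos -33°); with |CB| = 17.6, B = (-10.9, 19.6). Then |WB| = |B − W| = 22.5.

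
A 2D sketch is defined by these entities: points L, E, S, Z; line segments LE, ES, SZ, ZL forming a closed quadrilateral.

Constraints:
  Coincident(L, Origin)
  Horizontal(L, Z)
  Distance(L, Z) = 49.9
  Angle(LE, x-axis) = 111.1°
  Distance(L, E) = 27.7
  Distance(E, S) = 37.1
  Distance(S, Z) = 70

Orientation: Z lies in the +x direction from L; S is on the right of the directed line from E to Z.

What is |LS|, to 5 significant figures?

21.825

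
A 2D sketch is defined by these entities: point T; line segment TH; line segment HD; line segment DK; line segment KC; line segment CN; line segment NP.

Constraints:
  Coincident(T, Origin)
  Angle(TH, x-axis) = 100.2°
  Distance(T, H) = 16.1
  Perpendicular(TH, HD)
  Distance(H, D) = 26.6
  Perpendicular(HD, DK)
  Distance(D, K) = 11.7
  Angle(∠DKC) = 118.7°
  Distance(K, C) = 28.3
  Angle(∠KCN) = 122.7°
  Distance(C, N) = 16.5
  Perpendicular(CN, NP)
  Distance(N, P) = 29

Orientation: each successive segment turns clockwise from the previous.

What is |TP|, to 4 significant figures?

24.20

T is at the origin; TH runs at 100.2° with length 16.1, so H = (-2.851, 15.85). TH ⟂ HD, so HD runs at 10.20°; with |HD| = 26.6, D = (23.33, 20.56). HD ⟂ DK, so DK runs at -79.80°; with |DK| = 11.7, K = (25.40, 9.041). ∠DKC = 118.7° gives KC at -141.1° from the x-axis; with |KC| = 28.3, C = (3.376, -8.730). ∠KCN = 122.7° gives CN at 161.6° from the x-axis; with |CN| = 16.5, N = (-12.28, -3.522). CN ⟂ NP, so NP runs at 71.60°; with |NP| = 29.0, P = (-3.126, 24.00). Then |TP| = |P − T| = 24.20.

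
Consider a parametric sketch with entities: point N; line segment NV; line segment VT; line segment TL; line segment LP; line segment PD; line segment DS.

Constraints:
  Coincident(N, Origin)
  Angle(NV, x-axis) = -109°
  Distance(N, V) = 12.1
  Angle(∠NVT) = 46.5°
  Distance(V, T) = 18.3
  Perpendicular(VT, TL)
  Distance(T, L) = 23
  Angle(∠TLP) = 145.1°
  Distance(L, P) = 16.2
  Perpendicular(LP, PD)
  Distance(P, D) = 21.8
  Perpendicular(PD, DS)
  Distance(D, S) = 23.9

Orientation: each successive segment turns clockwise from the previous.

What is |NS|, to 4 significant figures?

5.754

N is at the origin; NV runs at -109.0° with length 12.1, so V = (-3.939, -11.44). ∠NVT = 46.5° gives VT at 117.5° from the x-axis; with |VT| = 18.3, T = (-12.39, 4.792). The perpendicularity gives TL at right angles to VT, so TL runs at 27.50°; with |TL| = 23.0, L = (8.012, 15.41). ∠TLP = 145.1° gives LP at -7.400° from the x-axis; with |LP| = 16.2, P = (24.08, 13.33). The perpendicularity gives PD at right angles to LP, so PD runs at -97.40°; with |PD| = 21.8, D = (21.27, -8.293). PD is perpendicular to DS, so DS runs at 172.6°; with |DS| = 23.9, S = (-2.432, -5.215). Then |NS| = |S − N| = 5.754.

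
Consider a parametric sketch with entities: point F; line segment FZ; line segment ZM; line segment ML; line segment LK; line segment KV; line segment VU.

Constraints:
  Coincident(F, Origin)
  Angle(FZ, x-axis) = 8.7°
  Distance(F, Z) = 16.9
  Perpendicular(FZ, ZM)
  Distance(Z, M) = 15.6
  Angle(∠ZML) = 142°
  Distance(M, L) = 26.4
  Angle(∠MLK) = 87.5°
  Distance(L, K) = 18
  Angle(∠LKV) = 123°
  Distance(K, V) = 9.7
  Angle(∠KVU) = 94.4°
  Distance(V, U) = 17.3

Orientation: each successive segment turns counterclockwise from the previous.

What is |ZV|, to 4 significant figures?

32.41

∠MLK = 87.5° gives LK at -130.8° from the x-axis; with |LK| = 18.0, K = (-16.63, 22.46). ∠LKV = 123.0° gives KV at -73.80° from the x-axis; with |KV| = 9.7, V = (-13.92, 13.14). Then |ZV| = |V − Z| = 32.41.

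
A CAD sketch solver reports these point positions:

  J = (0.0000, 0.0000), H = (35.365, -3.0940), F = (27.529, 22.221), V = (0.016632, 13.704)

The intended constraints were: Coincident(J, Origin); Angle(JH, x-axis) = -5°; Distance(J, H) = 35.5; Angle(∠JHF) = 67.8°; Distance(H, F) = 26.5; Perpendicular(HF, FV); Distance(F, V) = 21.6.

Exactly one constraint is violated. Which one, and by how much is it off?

Distance(F, V) = 21.6 — off by 7.20.

J = (0.00, 0.00) ✓; JH at -5.000° ✓; |JH| = 35.50 ✓; ∠JHF = 67.80° ✓; |HF| = 26.50 ✓; ∠(HF, FV) = 90.00° ✓; |FV| = 28.80 ✗.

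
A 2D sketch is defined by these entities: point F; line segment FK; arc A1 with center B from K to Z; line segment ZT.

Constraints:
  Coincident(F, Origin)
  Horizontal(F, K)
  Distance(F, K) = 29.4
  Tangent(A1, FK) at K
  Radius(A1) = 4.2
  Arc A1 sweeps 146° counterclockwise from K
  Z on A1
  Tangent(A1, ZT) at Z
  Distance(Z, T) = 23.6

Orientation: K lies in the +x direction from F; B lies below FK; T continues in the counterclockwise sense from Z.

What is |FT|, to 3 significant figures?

51.1

F is at the origin; FK is horizontal with |FK| = 29.4 and K on the +x side, so K = (29.4, 0.00). The tangent condition forces BK to be normal to FK, so B = K + (0, -4.2) = (29.4, -4.20). On A1, K sits at bearing 90° from B; a 146° counterclockwise sweep puts Z at bearing 236°, so Z = B + 4.2·(cos 236°, sin 236°) = (27.1, -7.68). Tangency of A1 to ZT means the radius BZ is perpendicular to ZT, so ZT runs along (−sin 236°, cos 236°); with |ZT| = 23.6, T = (46.6, -20.9). Then |FT| = |T − F| = 51.1.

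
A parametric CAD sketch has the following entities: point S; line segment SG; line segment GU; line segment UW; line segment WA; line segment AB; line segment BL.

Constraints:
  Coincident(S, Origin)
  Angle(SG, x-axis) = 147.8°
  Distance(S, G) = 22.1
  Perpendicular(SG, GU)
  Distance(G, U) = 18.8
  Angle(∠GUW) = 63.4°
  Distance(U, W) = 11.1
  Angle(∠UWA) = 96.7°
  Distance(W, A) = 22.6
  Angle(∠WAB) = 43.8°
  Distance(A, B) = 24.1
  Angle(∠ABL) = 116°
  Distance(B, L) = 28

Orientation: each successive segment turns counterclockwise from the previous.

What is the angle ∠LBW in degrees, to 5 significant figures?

52.468°

S is at the origin; SG runs at 147.8° with length 22.1, so G = (-18.701, 11.777). The perpendicularity gives GU at right angles to SG, so GU runs at -122.20°; with |GU| = 18.8, U = (-28.719, -4.1319). ∠GUW = 63.4° gives UW at -5.6000° from the x-axis; with |UW| = 11.1, W = (-17.672, -5.2150). ∠UWA = 96.7° gives WA at 77.700° from the x-axis; with |WA| = 22.6, A = (-12.857, 16.866). ∠WAB = 43.8° gives AB at -146.10° from the x-axis; with |AB| = 24.1, B = (-32.861, 3.4245). ∠ABL = 116.0° gives BL at -82.100° from the x-axis; with |BL| = 28.0, L = (-29.012, -24.310). Then cos ∠LBW = BL·BW / (|BL||BW|), giving 52.468°.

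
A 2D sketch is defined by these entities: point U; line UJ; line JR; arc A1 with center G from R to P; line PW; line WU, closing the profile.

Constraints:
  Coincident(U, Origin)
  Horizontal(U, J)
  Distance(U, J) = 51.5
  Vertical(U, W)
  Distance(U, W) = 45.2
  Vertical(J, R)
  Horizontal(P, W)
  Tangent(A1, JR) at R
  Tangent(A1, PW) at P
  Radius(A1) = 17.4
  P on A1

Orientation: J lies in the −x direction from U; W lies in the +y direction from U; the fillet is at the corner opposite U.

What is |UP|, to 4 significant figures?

56.62

U is at the origin; UJ is horizontal with |UJ| = 51.5 and J on the −x side, so J = (-51.50, 0.000). UW is vertical with |UW| = 45.2 and W on the +y side, so W = (0.000, 45.20). The virtual corner opposite U is at (-51.50, 45.20). Since A1 is tangent to JR there, GR ⟂ JR and A1 meets PW tangentially, so GP is at right angles to PW, with radius 17.4, so the center G sits 17.4 in from both sides at G = (-34.10, 27.80). That places the tangent points at R = (-51.50, 27.80) on JR and P = (-34.10, 45.20) on PW. Then |UP| = |P − U| = 56.62.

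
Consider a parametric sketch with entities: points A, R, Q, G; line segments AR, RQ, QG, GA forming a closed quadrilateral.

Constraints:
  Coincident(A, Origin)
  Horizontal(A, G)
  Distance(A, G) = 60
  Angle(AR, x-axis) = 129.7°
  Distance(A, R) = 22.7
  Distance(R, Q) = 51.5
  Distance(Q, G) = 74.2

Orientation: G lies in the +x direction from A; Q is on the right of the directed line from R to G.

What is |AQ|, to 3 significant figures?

34.0

Checks: |RQ| = 51.50 ✓; |QG| = 74.20 ✓.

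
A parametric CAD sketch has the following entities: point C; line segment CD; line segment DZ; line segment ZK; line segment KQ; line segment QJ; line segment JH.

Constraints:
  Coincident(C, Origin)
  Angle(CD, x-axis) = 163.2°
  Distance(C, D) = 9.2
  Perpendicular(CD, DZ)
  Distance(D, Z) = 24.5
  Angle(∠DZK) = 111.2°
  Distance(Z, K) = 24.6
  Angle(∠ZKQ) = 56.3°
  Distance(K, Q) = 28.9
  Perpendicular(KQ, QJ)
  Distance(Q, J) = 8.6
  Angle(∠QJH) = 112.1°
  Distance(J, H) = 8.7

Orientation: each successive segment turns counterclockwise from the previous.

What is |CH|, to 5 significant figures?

15.799

The perpendicularity gives QJ at right angles to KQ, so QJ runs at 175.70°; with |QJ| = 8.6, J = (-2.9125, -6.4770). ∠QJH = 112.1° gives JH at -116.40° from the x-axis; with |JH| = 8.7, H = (-6.7808, -14.270). Then |CH| = |H − C| = 15.799.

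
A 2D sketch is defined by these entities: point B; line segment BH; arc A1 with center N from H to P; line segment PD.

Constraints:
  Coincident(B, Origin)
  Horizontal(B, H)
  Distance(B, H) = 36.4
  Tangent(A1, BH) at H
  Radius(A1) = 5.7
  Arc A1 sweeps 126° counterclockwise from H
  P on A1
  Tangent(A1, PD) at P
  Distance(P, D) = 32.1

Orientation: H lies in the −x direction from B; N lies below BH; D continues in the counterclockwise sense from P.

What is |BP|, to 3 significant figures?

42.0

B is at the origin; B and H share the same y with |BH| = 36.4 and H on the −x side, so H = (-36.4, 0.00). A1 meets BH tangentially, so NH is at right angles to BH, so N = H + (0, -5.7) = (-36.4, -5.70). On A1, H sits at bearing 90° from N; a 126° counterclockwise sweep puts P at bearing 216°, so P = N + 5.7·(cos 216°, sin 216°) = (-41.0, -9.05). Then |BP| = |P − B| = 42.0.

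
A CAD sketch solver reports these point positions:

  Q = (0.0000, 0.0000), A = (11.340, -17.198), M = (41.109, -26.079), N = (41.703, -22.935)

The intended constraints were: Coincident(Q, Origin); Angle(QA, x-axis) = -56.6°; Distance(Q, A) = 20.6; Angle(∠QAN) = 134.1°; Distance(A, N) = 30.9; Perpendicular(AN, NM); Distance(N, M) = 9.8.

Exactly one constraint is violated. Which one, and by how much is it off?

Distance(N, M) = 9.8 — off by 6.60.

Q = (0.00, 0.00) ✓; QA at -56.60° ✓; |QA| = 20.60 ✓; ∠QAN = 134.1° ✓; |AN| = 30.90 ✓; ∠(AN, NM) = 90.00° ✓; |NM| = 3.200 ✗.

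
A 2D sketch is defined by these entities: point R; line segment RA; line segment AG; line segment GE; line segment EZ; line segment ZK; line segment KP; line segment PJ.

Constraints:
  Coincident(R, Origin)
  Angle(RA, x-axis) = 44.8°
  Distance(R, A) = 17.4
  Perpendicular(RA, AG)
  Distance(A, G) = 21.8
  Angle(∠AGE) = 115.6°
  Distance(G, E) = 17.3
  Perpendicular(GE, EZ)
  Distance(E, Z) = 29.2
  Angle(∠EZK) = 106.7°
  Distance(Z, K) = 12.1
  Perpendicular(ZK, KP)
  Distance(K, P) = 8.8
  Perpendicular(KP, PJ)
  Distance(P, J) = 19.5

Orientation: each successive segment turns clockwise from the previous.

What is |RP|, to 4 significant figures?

4.259

R is at the origin; RA runs at 44.8° with length 17.4, so A = (12.35, 12.26). RA is perpendicular to AG, so AG runs at -45.20°; with |AG| = 21.8, G = (27.71, -3.208). ∠AGE = 115.6° gives GE at -109.6° from the x-axis; with |GE| = 17.3, E = (21.90, -19.51). GE ⟂ EZ, so EZ runs at 160.4°; with |EZ| = 29.2, Z = (-5.604, -9.710). ∠EZK = 106.7° gives ZK at 87.10° from the x-axis; with |ZK| = 12.1, K = (-4.992, 2.374). ZK ⟂ KP, so KP runs at -2.900°; with |KP| = 8.8, P = (3.797, 1.929). Then |RP| = |P − R| = 4.259.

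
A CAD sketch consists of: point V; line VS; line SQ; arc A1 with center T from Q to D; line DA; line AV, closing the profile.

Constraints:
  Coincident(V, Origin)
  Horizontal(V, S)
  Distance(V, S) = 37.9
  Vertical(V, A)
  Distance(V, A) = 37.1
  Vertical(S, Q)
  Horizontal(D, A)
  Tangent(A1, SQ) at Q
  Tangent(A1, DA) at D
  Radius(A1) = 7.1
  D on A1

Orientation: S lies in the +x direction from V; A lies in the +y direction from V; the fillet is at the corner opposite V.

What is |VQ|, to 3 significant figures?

48.3

The virtual corner opposite V is at (37.9, 37.1). The tangent condition forces TQ to be normal to SQ and since A1 is tangent to DA there, TD ⟂ DA, with radius 7.1, so the center T sits 7.1 in from both sides at T = (30.8, 30.0). That places the tangent points at Q = (37.9, 30.0) on SQ and D = (30.8, 37.1) on DA. Then |VQ| = |Q − V| = 48.3.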